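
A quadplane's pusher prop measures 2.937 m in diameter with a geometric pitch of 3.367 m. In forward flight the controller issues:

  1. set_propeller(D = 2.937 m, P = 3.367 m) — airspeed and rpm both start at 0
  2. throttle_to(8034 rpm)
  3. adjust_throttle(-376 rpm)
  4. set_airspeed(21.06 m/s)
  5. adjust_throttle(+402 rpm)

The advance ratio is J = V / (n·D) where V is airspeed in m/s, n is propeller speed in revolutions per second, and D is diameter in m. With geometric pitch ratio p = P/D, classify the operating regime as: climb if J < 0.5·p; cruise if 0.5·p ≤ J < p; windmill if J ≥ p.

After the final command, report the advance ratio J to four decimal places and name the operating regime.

set_propeller: D = 2.937 m, P = 3.367 m (p = P/D = 1.146408); state ← (V=0, rpm=0)
throttle_to(8034): rpm ← 8034
adjust_throttle(-376): rpm ← 8034 -376 = 7658
set_airspeed(21.06): V ← 21.06 m/s
adjust_throttle(+402): rpm ← 7658 +402 = 8060
final state: V = 21.06 m/s, rpm = 8060 → n = rpm/60 = 134.333333 rev/s
J = V / (n·D) = 21.06 / (134.333333 × 2.937) = 0.053379
regime bands: climb J<0.5732 | cruise [0.5732, 1.1464) | windmill J≥1.1464
J = 0.0534 → climb

J = 0.0534, regime = climb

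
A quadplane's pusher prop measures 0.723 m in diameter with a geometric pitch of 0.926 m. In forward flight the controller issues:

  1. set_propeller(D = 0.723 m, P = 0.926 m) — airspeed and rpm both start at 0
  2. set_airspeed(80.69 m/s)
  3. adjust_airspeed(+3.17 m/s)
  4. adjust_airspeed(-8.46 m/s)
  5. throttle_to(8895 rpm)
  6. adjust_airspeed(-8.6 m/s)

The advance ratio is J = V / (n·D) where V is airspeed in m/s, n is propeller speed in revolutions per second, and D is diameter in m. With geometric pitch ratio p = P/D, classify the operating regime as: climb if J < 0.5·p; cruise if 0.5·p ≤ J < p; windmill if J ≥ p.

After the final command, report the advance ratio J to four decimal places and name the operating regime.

set_propeller: D = 0.723 m, P = 0.926 m (p = P/D = 1.280775); state ← (V=0, rpm=0)
set_airspeed(80.69): V ← 80.69 m/s
adjust_airspeed(+3.17): V ← 80.69 +3.17 = 83.86 m/s
adjust_airspeed(-8.46): V ← 83.86 -8.46 = 75.4 m/s
throttle_to(8895): rpm ← 8895
adjust_airspeed(-8.6): V ← 75.4 -8.6 = 66.8 m/s
final state: V = 66.8 m/s, rpm = 8895 → n = rpm/60 = 148.250000 rev/s
J = V / (n·D) = 66.8 / (148.250000 × 0.723) = 0.623223
regime bands: climb J<0.6404 | cruise [0.6404, 1.2808) | windmill J≥1.2808
J = 0.6232 → climb

J = 0.6232, regime = climb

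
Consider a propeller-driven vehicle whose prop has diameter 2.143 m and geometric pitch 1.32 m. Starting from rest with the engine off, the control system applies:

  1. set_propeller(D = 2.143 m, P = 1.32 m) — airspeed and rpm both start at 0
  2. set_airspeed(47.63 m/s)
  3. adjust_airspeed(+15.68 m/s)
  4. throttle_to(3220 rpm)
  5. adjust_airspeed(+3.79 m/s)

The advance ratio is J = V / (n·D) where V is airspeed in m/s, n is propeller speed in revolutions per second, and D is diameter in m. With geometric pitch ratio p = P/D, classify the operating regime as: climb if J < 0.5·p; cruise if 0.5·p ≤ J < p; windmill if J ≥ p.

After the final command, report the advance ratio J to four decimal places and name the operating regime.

J = 0.5834, regime = cruise

set_propeller: D = 2.143 m, P = 1.32 m (p = P/D = 0.615959); state ← (V=0, rpm=0)
set_airspeed(47.63): V ← 47.63 m/s
adjust_airspeed(+15.68): V ← 47.63 +15.68 = 63.31 m/s
throttle_to(3220): rpm ← 3220
adjust_airspeed(+3.79): V ← 63.31 +3.79 = 67.1 m/s
final state: V = 67.1 m/s, rpm = 3220 → n = rpm/60 = 53.666667 rev/s
J = V / (n·D) = 67.1 / (53.666667 × 2.143) = 0.583439
regime bands: climb J<0.3080 | cruise [0.3080, 0.6160) | windmill J≥0.6160
J = 0.5834 → cruise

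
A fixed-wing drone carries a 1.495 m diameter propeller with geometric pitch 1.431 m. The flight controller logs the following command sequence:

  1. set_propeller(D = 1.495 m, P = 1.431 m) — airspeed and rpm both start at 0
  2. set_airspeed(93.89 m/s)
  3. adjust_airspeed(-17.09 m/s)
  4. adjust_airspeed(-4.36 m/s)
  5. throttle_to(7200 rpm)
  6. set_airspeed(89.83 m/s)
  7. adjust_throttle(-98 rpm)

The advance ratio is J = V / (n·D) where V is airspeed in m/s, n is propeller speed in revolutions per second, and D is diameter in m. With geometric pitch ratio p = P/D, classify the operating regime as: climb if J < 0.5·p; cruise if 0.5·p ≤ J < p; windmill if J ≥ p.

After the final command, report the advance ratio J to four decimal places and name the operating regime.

J = 0.5076, regime = cruise

set_propeller: D = 1.495 m, P = 1.431 m (p = P/D = 0.957191); state ← (V=0, rpm=0)
set_airspeed(93.89): V ← 93.89 m/s
adjust_airspeed(-17.09): V ← 93.89 -17.09 = 76.8 m/s
adjust_airspeed(-4.36): V ← 76.8 -4.36 = 72.44 m/s
throttle_to(7200): rpm ← 7200
set_airspeed(89.83): V ← 89.83 m/s
adjust_throttle(-98): rpm ← 7200 -98 = 7102
final state: V = 89.83 m/s, rpm = 7102 → n = rpm/60 = 118.366667 rev/s
J = V / (n·D) = 89.83 / (118.366667 × 1.495) = 0.507634
regime bands: climb J<0.4786 | cruise [0.4786, 0.9572) | windmill J≥0.9572
J = 0.5076 → cruise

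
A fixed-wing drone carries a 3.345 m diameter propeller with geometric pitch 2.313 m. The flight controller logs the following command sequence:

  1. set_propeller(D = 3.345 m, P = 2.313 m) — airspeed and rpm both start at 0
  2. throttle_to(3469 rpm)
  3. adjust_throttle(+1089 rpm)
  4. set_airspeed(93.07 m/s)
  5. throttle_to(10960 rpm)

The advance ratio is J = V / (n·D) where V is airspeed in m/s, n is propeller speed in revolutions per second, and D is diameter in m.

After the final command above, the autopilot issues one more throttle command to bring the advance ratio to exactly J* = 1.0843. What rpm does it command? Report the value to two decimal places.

rpm = 1539.63

set_propeller: D = 3.345 m, P = 2.313 m (p = P/D = 0.691480); state ← (V=0, rpm=0)
throttle_to(3469): rpm ← 3469
adjust_throttle(+1089): rpm ← 3469 +1089 = 4558
set_airspeed(93.07): V ← 93.07 m/s
throttle_to(10960): rpm ← 10960
final state: V = 93.07 m/s, rpm = 10960 → n = rpm/60 = 182.666667 rev/s
target J* = 1.0843; solve J* = V/(n·D) for n: n = V/(J*·D) = 93.07/(1.0843 × 3.345) = 25.660442 rev/s
rpm = 60·n = 1539.626524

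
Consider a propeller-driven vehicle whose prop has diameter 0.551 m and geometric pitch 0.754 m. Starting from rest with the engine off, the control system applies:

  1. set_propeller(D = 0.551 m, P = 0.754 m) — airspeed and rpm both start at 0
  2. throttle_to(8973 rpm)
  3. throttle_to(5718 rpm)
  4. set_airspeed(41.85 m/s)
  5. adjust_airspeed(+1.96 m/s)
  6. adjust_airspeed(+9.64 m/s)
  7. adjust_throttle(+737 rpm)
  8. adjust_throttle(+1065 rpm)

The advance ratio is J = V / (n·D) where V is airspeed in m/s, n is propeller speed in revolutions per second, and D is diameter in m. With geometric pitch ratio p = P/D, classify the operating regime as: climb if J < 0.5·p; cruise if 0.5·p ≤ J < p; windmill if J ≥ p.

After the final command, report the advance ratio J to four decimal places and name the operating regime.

J = 0.7740, regime = cruise

set_propeller: D = 0.551 m, P = 0.754 m (p = P/D = 1.368421); state ← (V=0, rpm=0)
throttle_to(8973): rpm ← 8973
throttle_to(5718): rpm ← 5718
set_airspeed(41.85): V ← 41.85 m/s
adjust_airspeed(+1.96): V ← 41.85 +1.96 = 43.81 m/s
adjust_airspeed(+9.64): V ← 43.81 +9.64 = 53.45 m/s
adjust_throttle(+737): rpm ← 5718 +737 = 6455
adjust_throttle(+1065): rpm ← 6455 +1065 = 7520
final state: V = 53.45 m/s, rpm = 7520 → n = rpm/60 = 125.333333 rev/s
J = V / (n·D) = 53.45 / (125.333333 × 0.551) = 0.773980
regime bands: climb J<0.6842 | cruise [0.6842, 1.3684) | windmill J≥1.3684
J = 0.7740 → cruise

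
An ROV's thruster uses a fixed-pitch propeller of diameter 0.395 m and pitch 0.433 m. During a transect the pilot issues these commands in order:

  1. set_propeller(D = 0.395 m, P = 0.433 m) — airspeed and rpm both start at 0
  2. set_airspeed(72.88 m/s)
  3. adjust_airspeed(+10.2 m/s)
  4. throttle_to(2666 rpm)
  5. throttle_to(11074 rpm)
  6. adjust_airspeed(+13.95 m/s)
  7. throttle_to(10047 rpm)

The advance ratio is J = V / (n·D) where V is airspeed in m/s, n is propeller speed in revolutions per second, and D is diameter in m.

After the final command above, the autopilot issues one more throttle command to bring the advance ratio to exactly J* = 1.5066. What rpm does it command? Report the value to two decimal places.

set_propeller: D = 0.395 m, P = 0.433 m (p = P/D = 1.096203); state ← (V=0, rpm=0)
set_airspeed(72.88): V ← 72.88 m/s
adjust_airspeed(+10.2): V ← 72.88 +10.2 = 83.08 m/s
throttle_to(2666): rpm ← 2666
throttle_to(11074): rpm ← 11074
adjust_airspeed(+13.95): V ← 83.08 +13.95 = 97.03 m/s
throttle_to(10047): rpm ← 10047
final state: V = 97.03 m/s, rpm = 10047 → n = rpm/60 = 167.450000 rev/s
target J* = 1.5066; solve J* = V/(n·D) for n: n = V/(J*·D) = 97.03/(1.5066 × 0.395) = 163.046309 rev/s
rpm = 60·n = 9782.778559

rpm = 9782.78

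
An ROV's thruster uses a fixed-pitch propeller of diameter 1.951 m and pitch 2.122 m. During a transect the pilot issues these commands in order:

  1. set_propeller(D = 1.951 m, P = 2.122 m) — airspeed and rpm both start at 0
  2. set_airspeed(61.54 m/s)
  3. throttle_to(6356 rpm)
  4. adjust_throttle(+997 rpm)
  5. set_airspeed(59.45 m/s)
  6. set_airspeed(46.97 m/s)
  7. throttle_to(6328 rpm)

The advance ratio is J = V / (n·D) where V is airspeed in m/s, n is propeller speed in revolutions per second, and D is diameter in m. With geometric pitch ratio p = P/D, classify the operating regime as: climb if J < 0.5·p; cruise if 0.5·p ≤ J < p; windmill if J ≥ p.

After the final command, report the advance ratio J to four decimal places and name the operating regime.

J = 0.2283, regime = climb

set_propeller: D = 1.951 m, P = 2.122 m (p = P/D = 1.087647); state ← (V=0, rpm=0)
set_airspeed(61.54): V ← 61.54 m/s
throttle_to(6356): rpm ← 6356
adjust_throttle(+997): rpm ← 6356 +997 = 7353
set_airspeed(59.45): V ← 59.45 m/s
set_airspeed(46.97): V ← 46.97 m/s
throttle_to(6328): rpm ← 6328
final state: V = 46.97 m/s, rpm = 6328 → n = rpm/60 = 105.466667 rev/s
J = V / (n·D) = 46.97 / (105.466667 × 1.951) = 0.228270
regime bands: climb J<0.5438 | cruise [0.5438, 1.0876) | windmill J≥1.0876
J = 0.2283 → climb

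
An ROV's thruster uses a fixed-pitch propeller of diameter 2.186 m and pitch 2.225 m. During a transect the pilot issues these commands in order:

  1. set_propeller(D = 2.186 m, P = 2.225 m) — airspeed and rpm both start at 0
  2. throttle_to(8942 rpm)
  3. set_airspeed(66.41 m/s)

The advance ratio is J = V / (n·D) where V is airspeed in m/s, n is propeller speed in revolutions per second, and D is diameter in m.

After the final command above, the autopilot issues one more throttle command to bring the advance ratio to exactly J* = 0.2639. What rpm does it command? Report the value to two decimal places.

rpm = 6907.09

set_propeller: D = 2.186 m, P = 2.225 m (p = P/D = 1.017841); state ← (V=0, rpm=0)
throttle_to(8942): rpm ← 8942
set_airspeed(66.41): V ← 66.41 m/s
final state: V = 66.41 m/s, rpm = 8942 → n = rpm/60 = 149.033333 rev/s
target J* = 0.2639; solve J* = V/(n·D) for n: n = V/(J*·D) = 66.41/(0.2639 × 2.186) = 115.118185 rev/s
rpm = 60·n = 6907.091079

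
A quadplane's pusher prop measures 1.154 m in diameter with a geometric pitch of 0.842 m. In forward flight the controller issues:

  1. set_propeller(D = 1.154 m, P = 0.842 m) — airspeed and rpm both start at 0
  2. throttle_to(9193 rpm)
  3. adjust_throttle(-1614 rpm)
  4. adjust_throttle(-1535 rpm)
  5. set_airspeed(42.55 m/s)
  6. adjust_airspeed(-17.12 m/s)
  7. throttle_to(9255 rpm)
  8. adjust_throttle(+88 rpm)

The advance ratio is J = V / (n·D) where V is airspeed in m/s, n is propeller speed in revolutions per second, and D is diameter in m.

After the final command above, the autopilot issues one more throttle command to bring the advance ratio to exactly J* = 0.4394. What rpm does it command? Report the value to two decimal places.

set_propeller: D = 1.154 m, P = 0.842 m (p = P/D = 0.729636); state ← (V=0, rpm=0)
throttle_to(9193): rpm ← 9193
adjust_throttle(-1614): rpm ← 9193 -1614 = 7579
adjust_throttle(-1535): rpm ← 7579 -1535 = 6044
set_airspeed(42.55): V ← 42.55 m/s
adjust_airspeed(-17.12): V ← 42.55 -17.12 = 25.43 m/s
throttle_to(9255): rpm ← 9255
adjust_throttle(+88): rpm ← 9255 +88 = 9343
final state: V = 25.43 m/s, rpm = 9343 → n = rpm/60 = 155.716667 rev/s
target J* = 0.4394; solve J* = V/(n·D) for n: n = V/(J*·D) = 25.43/(0.4394 × 1.154) = 50.151104 rev/s
rpm = 60·n = 3009.066247

rpm = 3009.07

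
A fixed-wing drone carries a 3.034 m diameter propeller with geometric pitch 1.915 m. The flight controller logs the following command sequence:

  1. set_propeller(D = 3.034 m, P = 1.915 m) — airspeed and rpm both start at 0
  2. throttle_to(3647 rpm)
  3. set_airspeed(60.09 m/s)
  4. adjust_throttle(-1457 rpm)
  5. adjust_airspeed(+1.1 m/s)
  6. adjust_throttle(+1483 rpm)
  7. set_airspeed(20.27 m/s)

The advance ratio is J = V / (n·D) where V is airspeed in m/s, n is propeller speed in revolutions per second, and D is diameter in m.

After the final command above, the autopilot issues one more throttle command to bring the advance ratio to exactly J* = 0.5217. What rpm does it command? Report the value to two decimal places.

set_propeller: D = 3.034 m, P = 1.915 m (p = P/D = 0.631180); state ← (V=0, rpm=0)
throttle_to(3647): rpm ← 3647
set_airspeed(60.09): V ← 60.09 m/s
adjust_throttle(-1457): rpm ← 3647 -1457 = 2190
adjust_airspeed(+1.1): V ← 60.09 +1.1 = 61.19 m/s
adjust_throttle(+1483): rpm ← 2190 +1483 = 3673
set_airspeed(20.27): V ← 20.27 m/s
final state: V = 20.27 m/s, rpm = 3673 → n = rpm/60 = 61.216667 rev/s
target J* = 0.5217; solve J* = V/(n·D) for n: n = V/(J*·D) = 20.27/(0.5217 × 3.034) = 12.806113 rev/s
rpm = 60·n = 768.366790

rpm = 768.37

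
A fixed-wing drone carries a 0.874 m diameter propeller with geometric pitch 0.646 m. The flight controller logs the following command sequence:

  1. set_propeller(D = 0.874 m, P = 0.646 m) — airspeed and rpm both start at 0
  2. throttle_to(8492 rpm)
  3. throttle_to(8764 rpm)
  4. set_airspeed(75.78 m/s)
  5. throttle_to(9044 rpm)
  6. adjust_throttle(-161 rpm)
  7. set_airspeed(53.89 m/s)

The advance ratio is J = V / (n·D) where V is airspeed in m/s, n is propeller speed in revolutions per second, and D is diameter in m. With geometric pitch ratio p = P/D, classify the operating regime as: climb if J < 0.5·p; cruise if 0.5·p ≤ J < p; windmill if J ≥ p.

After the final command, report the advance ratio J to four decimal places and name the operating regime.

J = 0.4165, regime = cruise

set_propeller: D = 0.874 m, P = 0.646 m (p = P/D = 0.739130); state ← (V=0, rpm=0)
throttle_to(8492): rpm ← 8492
throttle_to(8764): rpm ← 8764
set_airspeed(75.78): V ← 75.78 m/s
throttle_to(9044): rpm ← 9044
adjust_throttle(-161): rpm ← 9044 -161 = 8883
set_airspeed(53.89): V ← 53.89 m/s
final state: V = 53.89 m/s, rpm = 8883 → n = rpm/60 = 148.050000 rev/s
J = V / (n·D) = 53.89 / (148.050000 × 0.874) = 0.416474
regime bands: climb J<0.3696 | cruise [0.3696, 0.7391) | windmill J≥0.7391
J = 0.4165 → cruise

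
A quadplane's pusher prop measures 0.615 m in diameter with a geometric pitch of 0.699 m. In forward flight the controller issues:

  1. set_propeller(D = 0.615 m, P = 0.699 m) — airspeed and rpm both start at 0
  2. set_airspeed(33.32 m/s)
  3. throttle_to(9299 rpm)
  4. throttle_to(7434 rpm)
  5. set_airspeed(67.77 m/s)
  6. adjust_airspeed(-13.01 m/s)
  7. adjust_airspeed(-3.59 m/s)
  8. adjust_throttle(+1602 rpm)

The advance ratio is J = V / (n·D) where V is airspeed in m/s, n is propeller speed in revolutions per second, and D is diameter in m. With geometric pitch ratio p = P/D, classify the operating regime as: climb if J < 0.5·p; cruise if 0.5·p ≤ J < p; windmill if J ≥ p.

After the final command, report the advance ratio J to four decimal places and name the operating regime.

J = 0.5525, regime = climb

set_propeller: D = 0.615 m, P = 0.699 m (p = P/D = 1.136585); state ← (V=0, rpm=0)
set_airspeed(33.32): V ← 33.32 m/s
throttle_to(9299): rpm ← 9299
throttle_to(7434): rpm ← 7434
set_airspeed(67.77): V ← 67.77 m/s
adjust_airspeed(-13.01): V ← 67.77 -13.01 = 54.76 m/s
adjust_airspeed(-3.59): V ← 54.76 -3.59 = 51.17 m/s
adjust_throttle(+1602): rpm ← 7434 +1602 = 9036
final state: V = 51.17 m/s, rpm = 9036 → n = rpm/60 = 150.600000 rev/s
J = V / (n·D) = 51.17 / (150.600000 × 0.615) = 0.552478
regime bands: climb J<0.5683 | cruise [0.5683, 1.1366) | windmill J≥1.1366
J = 0.5525 → climb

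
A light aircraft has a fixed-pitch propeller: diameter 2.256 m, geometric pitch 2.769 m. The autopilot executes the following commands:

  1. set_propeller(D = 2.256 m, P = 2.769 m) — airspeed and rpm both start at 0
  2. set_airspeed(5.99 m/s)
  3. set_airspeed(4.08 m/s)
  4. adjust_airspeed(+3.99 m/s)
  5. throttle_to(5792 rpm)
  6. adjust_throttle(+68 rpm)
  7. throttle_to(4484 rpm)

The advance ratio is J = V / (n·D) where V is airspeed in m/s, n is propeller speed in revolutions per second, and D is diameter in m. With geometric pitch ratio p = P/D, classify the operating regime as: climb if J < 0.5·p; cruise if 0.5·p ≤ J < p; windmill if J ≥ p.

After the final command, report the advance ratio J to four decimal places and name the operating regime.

set_propeller: D = 2.256 m, P = 2.769 m (p = P/D = 1.227394); state ← (V=0, rpm=0)
set_airspeed(5.99): V ← 5.99 m/s
set_airspeed(4.08): V ← 4.08 m/s
adjust_airspeed(+3.99): V ← 4.08 +3.99 = 8.07 m/s
throttle_to(5792): rpm ← 5792
adjust_throttle(+68): rpm ← 5792 +68 = 5860
throttle_to(4484): rpm ← 4484
final state: V = 8.07 m/s, rpm = 4484 → n = rpm/60 = 74.733333 rev/s
J = V / (n·D) = 8.07 / (74.733333 × 2.256) = 0.047865
regime bands: climb J<0.6137 | cruise [0.6137, 1.2274) | windmill J≥1.2274
J = 0.0479 → climb

J = 0.0479, regime = climb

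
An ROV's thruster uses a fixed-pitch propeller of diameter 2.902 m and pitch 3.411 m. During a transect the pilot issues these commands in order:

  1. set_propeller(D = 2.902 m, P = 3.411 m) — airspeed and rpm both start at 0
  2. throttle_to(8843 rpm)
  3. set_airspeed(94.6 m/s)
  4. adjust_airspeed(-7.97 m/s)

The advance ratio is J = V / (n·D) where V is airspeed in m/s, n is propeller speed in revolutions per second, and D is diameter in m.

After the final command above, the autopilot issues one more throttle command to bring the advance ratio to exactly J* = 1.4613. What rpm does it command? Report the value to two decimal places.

rpm = 1225.70

set_propeller: D = 2.902 m, P = 3.411 m (p = P/D = 1.175396); state ← (V=0, rpm=0)
throttle_to(8843): rpm ← 8843
set_airspeed(94.6): V ← 94.6 m/s
adjust_airspeed(-7.97): V ← 94.6 -7.97 = 86.63 m/s
final state: V = 86.63 m/s, rpm = 8843 → n = rpm/60 = 147.383333 rev/s
target J* = 1.4613; solve J* = V/(n·D) for n: n = V/(J*·D) = 86.63/(1.4613 × 2.902) = 20.428267 rev/s
rpm = 60·n = 1225.696010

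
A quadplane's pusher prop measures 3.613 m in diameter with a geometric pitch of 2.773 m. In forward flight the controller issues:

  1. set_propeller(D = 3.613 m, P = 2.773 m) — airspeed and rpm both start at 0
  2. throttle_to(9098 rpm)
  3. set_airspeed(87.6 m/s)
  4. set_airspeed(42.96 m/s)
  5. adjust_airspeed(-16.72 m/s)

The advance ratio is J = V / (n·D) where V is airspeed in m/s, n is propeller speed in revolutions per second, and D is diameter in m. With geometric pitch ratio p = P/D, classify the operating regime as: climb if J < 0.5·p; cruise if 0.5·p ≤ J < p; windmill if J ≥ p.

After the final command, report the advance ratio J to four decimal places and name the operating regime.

J = 0.0479, regime = climb

set_propeller: D = 3.613 m, P = 2.773 m (p = P/D = 0.767506); state ← (V=0, rpm=0)
throttle_to(9098): rpm ← 9098
set_airspeed(87.6): V ← 87.6 m/s
set_airspeed(42.96): V ← 42.96 m/s
adjust_airspeed(-16.72): V ← 42.96 -16.72 = 26.24 m/s
final state: V = 26.24 m/s, rpm = 9098 → n = rpm/60 = 151.633333 rev/s
J = V / (n·D) = 26.24 / (151.633333 × 3.613) = 0.047896
regime bands: climb J<0.3838 | cruise [0.3838, 0.7675) | windmill J≥0.7675
J = 0.0479 → climb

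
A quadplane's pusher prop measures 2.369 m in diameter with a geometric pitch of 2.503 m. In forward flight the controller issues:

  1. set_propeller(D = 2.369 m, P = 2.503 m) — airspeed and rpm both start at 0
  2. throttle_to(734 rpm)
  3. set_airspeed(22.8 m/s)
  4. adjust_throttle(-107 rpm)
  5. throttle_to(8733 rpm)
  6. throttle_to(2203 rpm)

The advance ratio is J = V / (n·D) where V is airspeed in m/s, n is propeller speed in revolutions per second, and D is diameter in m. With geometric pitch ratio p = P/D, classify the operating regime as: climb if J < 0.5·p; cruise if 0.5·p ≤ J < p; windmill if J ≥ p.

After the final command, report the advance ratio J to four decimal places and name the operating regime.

J = 0.2621, regime = climb

set_propeller: D = 2.369 m, P = 2.503 m (p = P/D = 1.056564); state ← (V=0, rpm=0)
throttle_to(734): rpm ← 734
set_airspeed(22.8): V ← 22.8 m/s
adjust_throttle(-107): rpm ← 734 -107 = 627
throttle_to(8733): rpm ← 8733
throttle_to(2203): rpm ← 2203
final state: V = 22.8 m/s, rpm = 2203 → n = rpm/60 = 36.716667 rev/s
J = V / (n·D) = 22.8 / (36.716667 × 2.369) = 0.262124
regime bands: climb J<0.5283 | cruise [0.5283, 1.0566) | windmill J≥1.0566
J = 0.2621 → climb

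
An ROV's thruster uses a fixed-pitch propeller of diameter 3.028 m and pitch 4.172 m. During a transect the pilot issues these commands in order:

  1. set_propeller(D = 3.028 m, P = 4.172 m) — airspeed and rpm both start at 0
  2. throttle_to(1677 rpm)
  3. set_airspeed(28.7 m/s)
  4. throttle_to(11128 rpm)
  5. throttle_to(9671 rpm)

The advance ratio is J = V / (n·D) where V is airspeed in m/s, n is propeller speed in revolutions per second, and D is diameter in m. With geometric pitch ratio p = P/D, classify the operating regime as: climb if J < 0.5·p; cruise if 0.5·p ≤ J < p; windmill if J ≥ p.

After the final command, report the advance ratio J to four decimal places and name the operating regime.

J = 0.0588, regime = climb

set_propeller: D = 3.028 m, P = 4.172 m (p = P/D = 1.377807); state ← (V=0, rpm=0)
throttle_to(1677): rpm ← 1677
set_airspeed(28.7): V ← 28.7 m/s
throttle_to(11128): rpm ← 11128
throttle_to(9671): rpm ← 9671
final state: V = 28.7 m/s, rpm = 9671 → n = rpm/60 = 161.183333 rev/s
J = V / (n·D) = 28.7 / (161.183333 × 3.028) = 0.058804
regime bands: climb J<0.6889 | cruise [0.6889, 1.3778) | windmill J≥1.3778
J = 0.0588 → climb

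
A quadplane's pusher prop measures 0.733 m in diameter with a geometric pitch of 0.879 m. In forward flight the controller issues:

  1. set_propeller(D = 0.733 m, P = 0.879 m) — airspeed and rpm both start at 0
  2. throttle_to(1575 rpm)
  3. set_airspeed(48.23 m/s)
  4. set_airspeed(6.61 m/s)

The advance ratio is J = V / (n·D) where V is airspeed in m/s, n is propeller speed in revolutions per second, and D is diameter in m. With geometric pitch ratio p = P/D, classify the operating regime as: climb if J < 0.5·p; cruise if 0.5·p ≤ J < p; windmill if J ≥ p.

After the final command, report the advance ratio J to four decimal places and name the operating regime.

J = 0.3435, regime = climb

set_propeller: D = 0.733 m, P = 0.879 m (p = P/D = 1.199181); state ← (V=0, rpm=0)
throttle_to(1575): rpm ← 1575
set_airspeed(48.23): V ← 48.23 m/s
set_airspeed(6.61): V ← 6.61 m/s
final state: V = 6.61 m/s, rpm = 1575 → n = rpm/60 = 26.250000 rev/s
J = V / (n·D) = 6.61 / (26.250000 × 0.733) = 0.343533
regime bands: climb J<0.5996 | cruise [0.5996, 1.1992) | windmill J≥1.1992
J = 0.3435 → climb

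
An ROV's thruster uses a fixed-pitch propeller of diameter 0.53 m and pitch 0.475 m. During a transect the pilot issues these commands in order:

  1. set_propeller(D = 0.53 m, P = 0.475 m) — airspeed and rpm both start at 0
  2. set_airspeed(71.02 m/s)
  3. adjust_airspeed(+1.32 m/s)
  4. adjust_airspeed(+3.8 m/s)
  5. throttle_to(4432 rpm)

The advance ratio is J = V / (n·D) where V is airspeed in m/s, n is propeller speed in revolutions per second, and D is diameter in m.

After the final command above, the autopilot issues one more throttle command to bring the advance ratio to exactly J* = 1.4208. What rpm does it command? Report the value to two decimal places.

set_propeller: D = 0.53 m, P = 0.475 m (p = P/D = 0.896226); state ← (V=0, rpm=0)
set_airspeed(71.02): V ← 71.02 m/s
adjust_airspeed(+1.32): V ← 71.02 +1.32 = 72.34 m/s
adjust_airspeed(+3.8): V ← 72.34 +3.8 = 76.14 m/s
throttle_to(4432): rpm ← 4432
final state: V = 76.14 m/s, rpm = 4432 → n = rpm/60 = 73.866667 rev/s
target J* = 1.4208; solve J* = V/(n·D) for n: n = V/(J*·D) = 76.14/(1.4208 × 0.53) = 101.112315 rev/s
rpm = 60·n = 6066.738909

rpm = 6066.74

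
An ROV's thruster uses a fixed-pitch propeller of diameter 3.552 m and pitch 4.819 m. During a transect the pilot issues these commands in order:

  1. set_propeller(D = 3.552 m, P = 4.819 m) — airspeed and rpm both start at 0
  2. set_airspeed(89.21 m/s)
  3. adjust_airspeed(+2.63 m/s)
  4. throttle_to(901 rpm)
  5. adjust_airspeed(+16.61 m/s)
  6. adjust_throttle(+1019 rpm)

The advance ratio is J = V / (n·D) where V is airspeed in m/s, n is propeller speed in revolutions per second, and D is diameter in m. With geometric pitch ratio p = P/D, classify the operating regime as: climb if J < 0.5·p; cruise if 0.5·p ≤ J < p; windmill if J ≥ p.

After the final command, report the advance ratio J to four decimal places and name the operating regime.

J = 0.9541, regime = cruise

set_propeller: D = 3.552 m, P = 4.819 m (p = P/D = 1.356700); state ← (V=0, rpm=0)
set_airspeed(89.21): V ← 89.21 m/s
adjust_airspeed(+2.63): V ← 89.21 +2.63 = 91.84 m/s
throttle_to(901): rpm ← 901
adjust_airspeed(+16.61): V ← 91.84 +16.61 = 108.45 m/s
adjust_throttle(+1019): rpm ← 901 +1019 = 1920
final state: V = 108.45 m/s, rpm = 1920 → n = rpm/60 = 32.000000 rev/s
J = V / (n·D) = 108.45 / (32.000000 × 3.552) = 0.954128
regime bands: climb J<0.6784 | cruise [0.6784, 1.3567) | windmill J≥1.3567
J = 0.9541 → cruise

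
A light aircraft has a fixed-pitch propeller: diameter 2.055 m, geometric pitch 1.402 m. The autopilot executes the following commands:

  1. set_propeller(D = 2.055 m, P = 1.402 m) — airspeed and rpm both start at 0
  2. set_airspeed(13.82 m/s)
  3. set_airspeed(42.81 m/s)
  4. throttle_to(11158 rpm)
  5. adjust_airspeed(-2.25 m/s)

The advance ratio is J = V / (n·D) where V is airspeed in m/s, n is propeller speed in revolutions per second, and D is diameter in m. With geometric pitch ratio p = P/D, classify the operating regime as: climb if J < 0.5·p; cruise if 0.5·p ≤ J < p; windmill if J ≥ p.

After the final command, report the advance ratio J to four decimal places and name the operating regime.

J = 0.1061, regime = climb

set_propeller: D = 2.055 m, P = 1.402 m (p = P/D = 0.682238); state ← (V=0, rpm=0)
set_airspeed(13.82): V ← 13.82 m/s
set_airspeed(42.81): V ← 42.81 m/s
throttle_to(11158): rpm ← 11158
adjust_airspeed(-2.25): V ← 42.81 -2.25 = 40.56 m/s
final state: V = 40.56 m/s, rpm = 11158 → n = rpm/60 = 185.966667 rev/s
J = V / (n·D) = 40.56 / (185.966667 × 2.055) = 0.106133
regime bands: climb J<0.3411 | cruise [0.3411, 0.6822) | windmill J≥0.6822
J = 0.1061 → climb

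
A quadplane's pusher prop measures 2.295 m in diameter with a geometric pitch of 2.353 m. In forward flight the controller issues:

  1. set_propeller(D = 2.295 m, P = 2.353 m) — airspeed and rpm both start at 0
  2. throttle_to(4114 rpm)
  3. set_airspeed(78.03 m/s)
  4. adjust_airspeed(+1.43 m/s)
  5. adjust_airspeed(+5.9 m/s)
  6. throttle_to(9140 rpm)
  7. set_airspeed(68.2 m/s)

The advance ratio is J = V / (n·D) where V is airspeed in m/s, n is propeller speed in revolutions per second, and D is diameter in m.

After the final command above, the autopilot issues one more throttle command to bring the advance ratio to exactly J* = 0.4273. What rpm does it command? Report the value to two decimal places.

set_propeller: D = 2.295 m, P = 2.353 m (p = P/D = 1.025272); state ← (V=0, rpm=0)
throttle_to(4114): rpm ← 4114
set_airspeed(78.03): V ← 78.03 m/s
adjust_airspeed(+1.43): V ← 78.03 +1.43 = 79.46 m/s
adjust_airspeed(+5.9): V ← 79.46 +5.9 = 85.36 m/s
throttle_to(9140): rpm ← 9140
set_airspeed(68.2): V ← 68.2 m/s
final state: V = 68.2 m/s, rpm = 9140 → n = rpm/60 = 152.333333 rev/s
target J* = 0.4273; solve J* = V/(n·D) for n: n = V/(J*·D) = 68.2/(0.4273 × 2.295) = 69.545461 rev/s
rpm = 60·n = 4172.727676

rpm = 4172.73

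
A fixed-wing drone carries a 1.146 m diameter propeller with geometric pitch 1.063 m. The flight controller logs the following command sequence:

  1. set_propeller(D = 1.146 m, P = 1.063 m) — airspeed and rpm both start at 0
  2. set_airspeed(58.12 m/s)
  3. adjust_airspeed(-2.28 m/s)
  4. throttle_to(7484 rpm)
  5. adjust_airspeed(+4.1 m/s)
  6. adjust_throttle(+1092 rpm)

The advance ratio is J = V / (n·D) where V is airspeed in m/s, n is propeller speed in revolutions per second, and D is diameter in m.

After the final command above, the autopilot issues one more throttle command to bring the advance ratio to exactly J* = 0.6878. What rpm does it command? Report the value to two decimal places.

set_propeller: D = 1.146 m, P = 1.063 m (p = P/D = 0.927574); state ← (V=0, rpm=0)
set_airspeed(58.12): V ← 58.12 m/s
adjust_airspeed(-2.28): V ← 58.12 -2.28 = 55.84 m/s
throttle_to(7484): rpm ← 7484
adjust_airspeed(+4.1): V ← 55.84 +4.1 = 59.94 m/s
adjust_throttle(+1092): rpm ← 7484 +1092 = 8576
final state: V = 59.94 m/s, rpm = 8576 → n = rpm/60 = 142.933333 rev/s
target J* = 0.6878; solve J* = V/(n·D) for n: n = V/(J*·D) = 59.94/(0.6878 × 1.146) = 76.044875 rev/s
rpm = 60·n = 4562.692491

rpm = 4562.69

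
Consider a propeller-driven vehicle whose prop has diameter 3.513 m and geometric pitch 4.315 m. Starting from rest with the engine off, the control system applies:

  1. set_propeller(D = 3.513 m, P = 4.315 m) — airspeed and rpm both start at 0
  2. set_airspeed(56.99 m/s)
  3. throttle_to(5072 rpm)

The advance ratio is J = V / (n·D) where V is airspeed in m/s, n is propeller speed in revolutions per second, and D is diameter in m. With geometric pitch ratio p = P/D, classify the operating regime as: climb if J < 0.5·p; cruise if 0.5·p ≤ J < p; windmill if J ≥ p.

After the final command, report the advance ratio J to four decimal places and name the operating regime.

J = 0.1919, regime = climb

set_propeller: D = 3.513 m, P = 4.315 m (p = P/D = 1.228295); state ← (V=0, rpm=0)
set_airspeed(56.99): V ← 56.99 m/s
throttle_to(5072): rpm ← 5072
final state: V = 56.99 m/s, rpm = 5072 → n = rpm/60 = 84.533333 rev/s
J = V / (n·D) = 56.99 / (84.533333 × 3.513) = 0.191908
regime bands: climb J<0.6141 | cruise [0.6141, 1.2283) | windmill J≥1.2283
J = 0.1919 → climb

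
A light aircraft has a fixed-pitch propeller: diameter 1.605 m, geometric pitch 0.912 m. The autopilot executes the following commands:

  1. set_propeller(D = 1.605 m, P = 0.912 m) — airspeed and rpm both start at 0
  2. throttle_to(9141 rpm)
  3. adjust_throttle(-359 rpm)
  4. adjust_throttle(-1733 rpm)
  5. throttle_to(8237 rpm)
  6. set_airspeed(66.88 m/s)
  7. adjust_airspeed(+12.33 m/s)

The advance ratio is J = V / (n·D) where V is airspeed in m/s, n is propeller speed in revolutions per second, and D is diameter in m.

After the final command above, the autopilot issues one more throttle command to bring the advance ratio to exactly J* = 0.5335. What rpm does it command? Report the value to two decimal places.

set_propeller: D = 1.605 m, P = 0.912 m (p = P/D = 0.568224); state ← (V=0, rpm=0)
throttle_to(9141): rpm ← 9141
adjust_throttle(-359): rpm ← 9141 -359 = 8782
adjust_throttle(-1733): rpm ← 8782 -1733 = 7049
throttle_to(8237): rpm ← 8237
set_airspeed(66.88): V ← 66.88 m/s
adjust_airspeed(+12.33): V ← 66.88 +12.33 = 79.21 m/s
final state: V = 79.21 m/s, rpm = 8237 → n = rpm/60 = 137.283333 rev/s
target J* = 0.5335; solve J* = V/(n·D) for n: n = V/(J*·D) = 79.21/(0.5335 × 1.605) = 92.506139 rev/s
rpm = 60·n = 5550.368314

rpm = 5550.37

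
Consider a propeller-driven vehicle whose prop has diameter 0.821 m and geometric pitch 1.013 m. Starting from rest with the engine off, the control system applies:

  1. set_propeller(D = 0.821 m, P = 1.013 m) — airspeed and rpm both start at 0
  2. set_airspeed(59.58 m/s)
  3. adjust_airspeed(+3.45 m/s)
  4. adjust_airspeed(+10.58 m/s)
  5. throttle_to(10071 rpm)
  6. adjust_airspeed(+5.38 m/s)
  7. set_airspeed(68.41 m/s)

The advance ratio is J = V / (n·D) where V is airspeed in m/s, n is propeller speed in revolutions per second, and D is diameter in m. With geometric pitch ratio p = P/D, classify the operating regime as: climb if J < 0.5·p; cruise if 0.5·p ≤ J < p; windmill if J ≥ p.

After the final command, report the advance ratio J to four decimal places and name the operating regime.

set_propeller: D = 0.821 m, P = 1.013 m (p = P/D = 1.233861); state ← (V=0, rpm=0)
set_airspeed(59.58): V ← 59.58 m/s
adjust_airspeed(+3.45): V ← 59.58 +3.45 = 63.03 m/s
adjust_airspeed(+10.58): V ← 63.03 +10.58 = 73.61 m/s
throttle_to(10071): rpm ← 10071
adjust_airspeed(+5.38): V ← 73.61 +5.38 = 78.99 m/s
set_airspeed(68.41): V ← 68.41 m/s
final state: V = 68.41 m/s, rpm = 10071 → n = rpm/60 = 167.850000 rev/s
J = V / (n·D) = 68.41 / (167.850000 × 0.821) = 0.496427
regime bands: climb J<0.6169 | cruise [0.6169, 1.2339) | windmill J≥1.2339
J = 0.4964 → climb

J = 0.4964, regime = climb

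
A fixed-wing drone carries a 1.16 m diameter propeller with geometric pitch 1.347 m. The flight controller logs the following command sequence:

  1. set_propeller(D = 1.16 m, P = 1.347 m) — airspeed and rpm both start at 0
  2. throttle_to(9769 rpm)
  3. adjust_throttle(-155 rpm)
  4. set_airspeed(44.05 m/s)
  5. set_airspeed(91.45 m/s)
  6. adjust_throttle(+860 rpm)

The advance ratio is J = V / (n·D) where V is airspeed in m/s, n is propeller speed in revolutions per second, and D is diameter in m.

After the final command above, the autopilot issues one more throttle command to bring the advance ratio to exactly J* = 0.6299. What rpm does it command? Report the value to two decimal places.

rpm = 7509.40

set_propeller: D = 1.16 m, P = 1.347 m (p = P/D = 1.161207); state ← (V=0, rpm=0)
throttle_to(9769): rpm ← 9769
adjust_throttle(-155): rpm ← 9769 -155 = 9614
set_airspeed(44.05): V ← 44.05 m/s
set_airspeed(91.45): V ← 91.45 m/s
adjust_throttle(+860): rpm ← 9614 +860 = 10474
final state: V = 91.45 m/s, rpm = 10474 → n = rpm/60 = 174.566667 rev/s
target J* = 0.6299; solve J* = V/(n·D) for n: n = V/(J*·D) = 91.45/(0.6299 × 1.16) = 125.156702 rev/s
rpm = 60·n = 7509.402149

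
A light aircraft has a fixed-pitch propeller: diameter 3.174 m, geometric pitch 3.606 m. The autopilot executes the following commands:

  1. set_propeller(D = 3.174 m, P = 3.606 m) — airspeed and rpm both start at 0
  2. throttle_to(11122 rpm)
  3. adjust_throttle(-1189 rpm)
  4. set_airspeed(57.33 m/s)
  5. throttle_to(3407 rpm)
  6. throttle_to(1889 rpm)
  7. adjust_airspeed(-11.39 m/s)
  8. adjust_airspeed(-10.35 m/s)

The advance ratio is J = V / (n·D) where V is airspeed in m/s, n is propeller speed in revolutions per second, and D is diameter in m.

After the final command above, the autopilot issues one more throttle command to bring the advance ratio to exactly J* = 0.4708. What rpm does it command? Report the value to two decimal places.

set_propeller: D = 3.174 m, P = 3.606 m (p = P/D = 1.136106); state ← (V=0, rpm=0)
throttle_to(11122): rpm ← 11122
adjust_throttle(-1189): rpm ← 11122 -1189 = 9933
set_airspeed(57.33): V ← 57.33 m/s
throttle_to(3407): rpm ← 3407
throttle_to(1889): rpm ← 1889
adjust_airspeed(-11.39): V ← 57.33 -11.39 = 45.94 m/s
adjust_airspeed(-10.35): V ← 45.94 -10.35 = 35.59 m/s
final state: V = 35.59 m/s, rpm = 1889 → n = rpm/60 = 31.483333 rev/s
target J* = 0.4708; solve J* = V/(n·D) for n: n = V/(J*·D) = 35.59/(0.4708 × 3.174) = 23.816866 rev/s
rpm = 60·n = 1429.011954

rpm = 1429.01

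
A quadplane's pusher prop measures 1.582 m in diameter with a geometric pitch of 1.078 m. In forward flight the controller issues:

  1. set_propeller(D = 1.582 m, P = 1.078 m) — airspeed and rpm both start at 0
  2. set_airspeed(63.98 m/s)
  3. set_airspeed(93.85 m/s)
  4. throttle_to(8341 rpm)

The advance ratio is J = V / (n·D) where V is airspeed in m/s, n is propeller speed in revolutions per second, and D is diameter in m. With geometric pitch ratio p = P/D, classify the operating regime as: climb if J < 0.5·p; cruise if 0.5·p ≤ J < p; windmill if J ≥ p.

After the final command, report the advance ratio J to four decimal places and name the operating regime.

set_propeller: D = 1.582 m, P = 1.078 m (p = P/D = 0.681416); state ← (V=0, rpm=0)
set_airspeed(63.98): V ← 63.98 m/s
set_airspeed(93.85): V ← 93.85 m/s
throttle_to(8341): rpm ← 8341
final state: V = 93.85 m/s, rpm = 8341 → n = rpm/60 = 139.016667 rev/s
J = V / (n·D) = 93.85 / (139.016667 × 1.582) = 0.426738
regime bands: climb J<0.3407 | cruise [0.3407, 0.6814) | windmill J≥0.6814
J = 0.4267 → cruise

J = 0.4267, regime = cruise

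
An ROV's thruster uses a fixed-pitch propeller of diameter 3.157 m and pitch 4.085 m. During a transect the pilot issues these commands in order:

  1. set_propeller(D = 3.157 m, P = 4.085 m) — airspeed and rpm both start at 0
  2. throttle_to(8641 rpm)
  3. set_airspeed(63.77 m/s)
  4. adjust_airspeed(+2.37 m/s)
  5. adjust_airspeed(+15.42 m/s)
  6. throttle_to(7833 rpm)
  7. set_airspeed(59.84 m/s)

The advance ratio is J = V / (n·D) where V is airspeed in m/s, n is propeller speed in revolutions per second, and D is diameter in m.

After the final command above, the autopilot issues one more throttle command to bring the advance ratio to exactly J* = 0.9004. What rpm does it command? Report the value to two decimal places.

rpm = 1263.09

set_propeller: D = 3.157 m, P = 4.085 m (p = P/D = 1.293950); state ← (V=0, rpm=0)
throttle_to(8641): rpm ← 8641
set_airspeed(63.77): V ← 63.77 m/s
adjust_airspeed(+2.37): V ← 63.77 +2.37 = 66.14 m/s
adjust_airspeed(+15.42): V ← 66.14 +15.42 = 81.56 m/s
throttle_to(7833): rpm ← 7833
set_airspeed(59.84): V ← 59.84 m/s
final state: V = 59.84 m/s, rpm = 7833 → n = rpm/60 = 130.550000 rev/s
target J* = 0.9004; solve J* = V/(n·D) for n: n = V/(J*·D) = 59.84/(0.9004 × 3.157) = 21.051426 rev/s
rpm = 60·n = 1263.085551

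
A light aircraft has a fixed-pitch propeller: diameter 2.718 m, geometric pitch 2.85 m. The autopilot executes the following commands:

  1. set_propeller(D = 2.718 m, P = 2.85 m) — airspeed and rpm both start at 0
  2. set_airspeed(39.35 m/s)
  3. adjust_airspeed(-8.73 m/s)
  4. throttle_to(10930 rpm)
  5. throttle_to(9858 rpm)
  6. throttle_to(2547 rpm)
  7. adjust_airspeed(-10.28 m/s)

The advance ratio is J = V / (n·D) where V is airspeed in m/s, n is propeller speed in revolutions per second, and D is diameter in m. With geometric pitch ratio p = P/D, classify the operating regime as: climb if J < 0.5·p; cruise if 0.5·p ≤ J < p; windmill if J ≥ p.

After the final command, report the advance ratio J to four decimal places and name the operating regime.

set_propeller: D = 2.718 m, P = 2.85 m (p = P/D = 1.048565); state ← (V=0, rpm=0)
set_airspeed(39.35): V ← 39.35 m/s
adjust_airspeed(-8.73): V ← 39.35 -8.73 = 30.62 m/s
throttle_to(10930): rpm ← 10930
throttle_to(9858): rpm ← 9858
throttle_to(2547): rpm ← 2547
adjust_airspeed(-10.28): V ← 30.62 -10.28 = 20.34 m/s
final state: V = 20.34 m/s, rpm = 2547 → n = rpm/60 = 42.450000 rev/s
J = V / (n·D) = 20.34 / (42.450000 × 2.718) = 0.176288
regime bands: climb J<0.5243 | cruise [0.5243, 1.0486) | windmill J≥1.0486
J = 0.1763 → climb

J = 0.1763, regime = climb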